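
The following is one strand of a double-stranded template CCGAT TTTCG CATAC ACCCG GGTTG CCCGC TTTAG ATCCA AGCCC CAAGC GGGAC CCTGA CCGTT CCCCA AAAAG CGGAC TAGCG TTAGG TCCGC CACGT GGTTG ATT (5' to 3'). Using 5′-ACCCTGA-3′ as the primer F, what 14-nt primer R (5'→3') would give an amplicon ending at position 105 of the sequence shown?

The forward primer binds at positions 54–60; the product's 3' end on the top strand is position 105.
The reverse primer anneals to the top strand over positions 92–105, i.e. to CCGCCACGTGGTTG.
Its sequence written 5'→3' is the reverse complement: CAACCACGTGGCGG.

5'-CAACCACGTGGCGG-3'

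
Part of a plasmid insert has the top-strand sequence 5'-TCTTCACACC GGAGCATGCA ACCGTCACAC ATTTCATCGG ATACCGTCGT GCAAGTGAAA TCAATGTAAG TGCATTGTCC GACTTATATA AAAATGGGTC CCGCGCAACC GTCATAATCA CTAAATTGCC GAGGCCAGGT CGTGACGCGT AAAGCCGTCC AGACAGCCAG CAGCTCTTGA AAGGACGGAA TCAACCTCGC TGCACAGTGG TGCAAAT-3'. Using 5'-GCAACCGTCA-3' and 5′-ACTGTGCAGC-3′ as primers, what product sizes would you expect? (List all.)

The forward primer GCAACCGTCA matches the top strand at positions 18–27, 105–114.
The reverse primer's reverse complement is GCTGCACAGT, matching at positions 199–208.
Each forward site pairs with the reverse site to give a product ending at position 208: sizes 191, 104 bp.

191 bp, 104 bp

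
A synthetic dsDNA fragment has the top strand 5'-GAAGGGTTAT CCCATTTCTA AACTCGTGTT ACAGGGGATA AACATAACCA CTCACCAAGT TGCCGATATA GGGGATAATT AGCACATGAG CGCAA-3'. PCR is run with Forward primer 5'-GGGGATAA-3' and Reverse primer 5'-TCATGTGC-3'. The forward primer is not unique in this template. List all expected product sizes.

56 bp, 19 bp

The forward primer GGGGATAA matches the top strand at positions 34–41, 71–78.
The reverse primer's reverse complement is GCACATGA, matching at positions 82–89.
Each forward site pairs with the reverse site to give a product ending at position 89: sizes 56, 19 bp.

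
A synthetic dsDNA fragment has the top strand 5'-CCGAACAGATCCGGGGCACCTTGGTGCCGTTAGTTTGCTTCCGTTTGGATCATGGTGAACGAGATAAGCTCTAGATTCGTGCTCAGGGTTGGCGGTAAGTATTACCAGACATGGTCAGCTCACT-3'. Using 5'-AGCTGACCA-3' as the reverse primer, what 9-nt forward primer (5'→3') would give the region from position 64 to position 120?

5'-ATAAGCTCT-3'

The reverse primer's reverse complement TGGTCAGCT matches the template at positions 112–120; the product starts at position 64.
The forward primer is identical to the top strand over positions 64–72: ATAAGCTCT.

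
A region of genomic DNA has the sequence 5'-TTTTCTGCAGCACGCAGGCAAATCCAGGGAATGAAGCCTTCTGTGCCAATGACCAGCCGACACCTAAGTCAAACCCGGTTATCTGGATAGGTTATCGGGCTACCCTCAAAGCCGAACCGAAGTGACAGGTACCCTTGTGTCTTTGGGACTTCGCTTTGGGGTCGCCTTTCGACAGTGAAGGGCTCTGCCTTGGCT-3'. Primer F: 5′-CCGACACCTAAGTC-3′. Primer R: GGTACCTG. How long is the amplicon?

77 bp

Scanning the template, CCGACACCTAAGTC occurs at positions 57–70; this primer anneals to the bottom strand there with its 3' end pointing downstream.
The reverse primer's reverse complement is CAGGTACC, which matches the template at positions 126–133.
Product length = (reverse-primer end) − (forward-primer start) + 1 = 133 − 57 + 1 = 77 bp.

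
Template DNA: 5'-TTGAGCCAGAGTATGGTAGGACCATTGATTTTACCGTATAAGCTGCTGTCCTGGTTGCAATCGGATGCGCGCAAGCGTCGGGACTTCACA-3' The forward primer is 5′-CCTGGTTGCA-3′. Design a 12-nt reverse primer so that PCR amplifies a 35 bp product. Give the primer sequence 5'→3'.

The forward primer binds at positions 50–59, so a 35 bp product ends at position 50 + 35 − 1 = 84.
The reverse primer anneals to the top strand over positions 73–84, i.e. to AAGCGTCGGGAC.
Its sequence written 5'→3' is the reverse complement: GTCCCGACGCTT.

5'-GTCCCGACGCTT-3'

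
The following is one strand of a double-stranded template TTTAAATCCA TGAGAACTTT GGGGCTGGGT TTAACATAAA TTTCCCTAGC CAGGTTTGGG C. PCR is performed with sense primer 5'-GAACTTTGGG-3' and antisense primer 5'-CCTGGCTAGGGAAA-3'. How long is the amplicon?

Scanning the template, GAACTTTGGG occurs at positions 14–23; this primer anneals to the bottom strand there with its 3' end pointing downstream.
The reverse primer's reverse complement is TTTCCCTAGCCAGG, which matches the template at positions 41–54.
Product length = (reverse-primer end) − (forward-primer start) + 1 = 54 − 14 + 1 = 41 bp.

41 bp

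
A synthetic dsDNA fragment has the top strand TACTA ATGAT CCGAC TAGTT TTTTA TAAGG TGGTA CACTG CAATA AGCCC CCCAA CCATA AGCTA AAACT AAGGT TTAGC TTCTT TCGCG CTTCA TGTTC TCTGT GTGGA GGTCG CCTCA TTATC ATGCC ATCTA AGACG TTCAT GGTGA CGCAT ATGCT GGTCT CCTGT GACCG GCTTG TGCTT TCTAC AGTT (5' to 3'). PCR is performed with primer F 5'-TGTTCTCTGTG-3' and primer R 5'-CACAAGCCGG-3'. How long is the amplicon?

87 bp

Forward primer TGTTCTCTGTG is found on the top strand at positions 96–106.
Reverse complement of the reverse primer: CCGGCTTGTG. This occurs on the top strand at positions 173–182.
The product runs from position 96 to position 182, so its length is 182 − 96 + 1 = 87 bp.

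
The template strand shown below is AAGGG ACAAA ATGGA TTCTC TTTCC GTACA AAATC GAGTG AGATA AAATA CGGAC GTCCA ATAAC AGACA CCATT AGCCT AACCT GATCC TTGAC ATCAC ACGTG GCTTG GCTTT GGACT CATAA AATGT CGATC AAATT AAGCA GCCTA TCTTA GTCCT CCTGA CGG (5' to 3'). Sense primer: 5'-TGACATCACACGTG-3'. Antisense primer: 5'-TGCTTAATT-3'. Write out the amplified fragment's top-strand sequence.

5'-TGACATCACACGTGGCTTGGCTTTGGACTCATAAAATGTCGATCAAATTAAGCA-3'

Scanning the template, TGACATCACACGTG occurs at positions 92–105; this primer anneals to the bottom strand there with its 3' end pointing downstream.
Reverse complement of the reverse primer: AATTAAGCA. This occurs on the top strand at positions 137–145.
The product is the template from position 92 through 145 (54 bp).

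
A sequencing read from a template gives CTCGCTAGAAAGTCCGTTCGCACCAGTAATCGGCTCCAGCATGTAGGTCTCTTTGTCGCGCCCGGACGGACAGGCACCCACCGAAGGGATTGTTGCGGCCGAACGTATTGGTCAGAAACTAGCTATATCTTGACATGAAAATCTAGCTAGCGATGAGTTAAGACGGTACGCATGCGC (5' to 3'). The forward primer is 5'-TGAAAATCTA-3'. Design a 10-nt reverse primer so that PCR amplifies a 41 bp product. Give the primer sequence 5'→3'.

The forward primer binds at positions 136–145, so a 41 bp product ends at position 136 + 41 − 1 = 176.
The reverse primer anneals to the top strand over positions 167–176, i.e. to TACGCATGCG.
Its sequence written 5'→3' is the reverse complement: CGCATGCGTA.

5'-CGCATGCGTA-3'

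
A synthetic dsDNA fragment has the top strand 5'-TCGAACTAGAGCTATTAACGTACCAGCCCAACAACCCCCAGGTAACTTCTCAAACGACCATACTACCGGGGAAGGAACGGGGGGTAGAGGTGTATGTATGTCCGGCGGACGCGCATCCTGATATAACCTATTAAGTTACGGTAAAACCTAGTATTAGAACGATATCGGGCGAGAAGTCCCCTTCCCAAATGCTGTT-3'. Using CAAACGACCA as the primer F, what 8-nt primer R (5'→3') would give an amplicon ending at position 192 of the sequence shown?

The forward primer binds at positions 51–60; the product's 3' end on the top strand is position 192.
The reverse primer anneals to the top strand over positions 185–192, i.e. to CCAAATGC.
Its sequence written 5'→3' is the reverse complement: GCATTTGG.

5'-GCATTTGG-3'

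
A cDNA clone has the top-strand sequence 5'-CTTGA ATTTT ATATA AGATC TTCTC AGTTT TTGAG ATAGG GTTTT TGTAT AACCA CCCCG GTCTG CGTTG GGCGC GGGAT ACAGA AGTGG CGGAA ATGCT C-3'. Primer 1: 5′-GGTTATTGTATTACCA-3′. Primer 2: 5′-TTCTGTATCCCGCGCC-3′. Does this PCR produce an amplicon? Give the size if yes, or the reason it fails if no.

Primer 1 (GGTTATTGTATTACCA) does not match the top strand, and its reverse complement TGGTAATACAATAACC does not match either.
With no annealing site for primer 1, no amplification occurs.

No product — primer 1 has no binding site in the template.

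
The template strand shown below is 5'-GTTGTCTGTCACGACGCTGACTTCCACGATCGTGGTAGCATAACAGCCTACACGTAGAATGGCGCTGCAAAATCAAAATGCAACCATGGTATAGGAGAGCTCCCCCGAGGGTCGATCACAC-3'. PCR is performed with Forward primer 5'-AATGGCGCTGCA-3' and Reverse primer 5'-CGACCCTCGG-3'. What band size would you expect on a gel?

The forward primer matches the template at positions 58–69.
Taking the reverse complement of CGACCCTCGG gives CCGAGGGTCG, found at positions 105–114 on the template; the primer anneals here to the top strand with its 3' end pointing upstream.
The product runs from position 58 to position 114, so its length is 114 − 58 + 1 = 57 bp.

57 bp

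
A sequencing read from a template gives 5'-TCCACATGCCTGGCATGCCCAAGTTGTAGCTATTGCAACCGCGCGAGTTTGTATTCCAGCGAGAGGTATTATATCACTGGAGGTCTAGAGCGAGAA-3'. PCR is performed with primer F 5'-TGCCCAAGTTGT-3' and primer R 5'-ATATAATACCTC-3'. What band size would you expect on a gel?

59 bp

Forward primer TGCCCAAGTTGT is found on the top strand at positions 16–27.
The reverse primer's reverse complement is GAGGTATTATAT, which matches the template at positions 63–74.
Amplicon spans positions 16–74: 59 bp.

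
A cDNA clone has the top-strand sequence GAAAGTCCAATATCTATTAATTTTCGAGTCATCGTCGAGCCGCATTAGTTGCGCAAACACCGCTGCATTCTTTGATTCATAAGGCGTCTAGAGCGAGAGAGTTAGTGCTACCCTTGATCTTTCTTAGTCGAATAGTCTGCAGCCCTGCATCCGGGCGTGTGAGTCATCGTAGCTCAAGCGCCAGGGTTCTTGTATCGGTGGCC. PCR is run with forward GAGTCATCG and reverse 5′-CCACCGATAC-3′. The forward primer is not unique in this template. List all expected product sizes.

176 bp, 41 bp

The forward primer GAGTCATCG matches the top strand at positions 26–34, 161–169.
The reverse primer's reverse complement is GTATCGGTGG, matching at positions 192–201.
Each forward site pairs with the reverse site to give a product ending at position 201: sizes 176, 41 bp.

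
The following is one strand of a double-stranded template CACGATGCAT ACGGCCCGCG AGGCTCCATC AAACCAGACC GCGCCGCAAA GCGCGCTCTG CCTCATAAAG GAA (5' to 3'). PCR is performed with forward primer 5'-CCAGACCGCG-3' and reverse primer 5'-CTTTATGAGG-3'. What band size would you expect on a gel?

37 bp

Forward primer CCAGACCGCG is found on the top strand at positions 34–43.
Taking the reverse complement of CTTTATGAGG gives CCTCATAAAG, found at positions 61–70 on the template; the primer anneals here to the top strand with its 3' end pointing upstream.
The product runs from position 34 to position 70, so its length is 70 − 34 + 1 = 37 bp.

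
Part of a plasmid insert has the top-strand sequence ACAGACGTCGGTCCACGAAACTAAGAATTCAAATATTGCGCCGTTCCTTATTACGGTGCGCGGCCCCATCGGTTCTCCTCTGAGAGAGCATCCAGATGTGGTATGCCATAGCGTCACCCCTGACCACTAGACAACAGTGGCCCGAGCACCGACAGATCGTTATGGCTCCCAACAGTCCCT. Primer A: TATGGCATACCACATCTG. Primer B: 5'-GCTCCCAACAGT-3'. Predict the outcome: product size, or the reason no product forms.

Primer A (TATGGCATACCACATCTG) has reverse complement CAGATGTGGTATGCCATA, which matches the top strand at positions 93–110; primer A anneals to the top strand there with its 3' end pointing upstream toward position 93.
Primer B (GCTCCCAACAGT) matches the top strand directly at positions 165–176; it anneals to the bottom strand with its 3' end pointing downstream toward position 176.
The 3' ends diverge (primer A extends toward position 1, primer B toward position 180), so the primers never converge on a shared product.

No product — the primers' 3' ends point away from each other.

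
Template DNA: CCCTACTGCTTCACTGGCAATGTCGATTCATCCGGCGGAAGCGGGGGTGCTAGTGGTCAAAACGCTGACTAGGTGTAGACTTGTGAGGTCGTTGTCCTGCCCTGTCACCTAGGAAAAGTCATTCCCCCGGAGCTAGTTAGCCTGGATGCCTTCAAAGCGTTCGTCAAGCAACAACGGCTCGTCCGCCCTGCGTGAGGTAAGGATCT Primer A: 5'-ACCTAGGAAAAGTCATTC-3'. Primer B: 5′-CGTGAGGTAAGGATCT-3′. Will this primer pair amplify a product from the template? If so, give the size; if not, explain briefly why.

Primer A (ACCTAGGAAAAGTCATTC) matches the top strand at positions 107–124 (3' end points downstream).
Primer B (CGTGAGGTAAGGATCT) also matches the top strand directly, at positions 191–206 — its reverse complement AGATCCTTACCTCACG is not present.
Both primers anneal to the bottom strand with 3' ends pointing the same way, so neither can prime synthesis back toward the other.

No product — both primers anneal to the same strand and extend in the same direction.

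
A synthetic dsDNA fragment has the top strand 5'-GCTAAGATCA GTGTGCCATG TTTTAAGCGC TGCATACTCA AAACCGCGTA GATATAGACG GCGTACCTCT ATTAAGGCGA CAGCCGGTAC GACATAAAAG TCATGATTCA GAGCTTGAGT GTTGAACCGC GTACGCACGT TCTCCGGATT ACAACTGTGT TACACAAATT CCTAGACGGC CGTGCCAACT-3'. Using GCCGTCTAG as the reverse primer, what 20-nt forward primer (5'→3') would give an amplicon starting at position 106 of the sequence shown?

The reverse primer's reverse complement CTAGACGGC matches the template at positions 172–180; the product starts at position 106.
The forward primer is identical to the top strand over positions 106–125: ATTCAGAGCTTGAGTGTTGA.

5'-ATTCAGAGCTTGAGTGTTGA-3'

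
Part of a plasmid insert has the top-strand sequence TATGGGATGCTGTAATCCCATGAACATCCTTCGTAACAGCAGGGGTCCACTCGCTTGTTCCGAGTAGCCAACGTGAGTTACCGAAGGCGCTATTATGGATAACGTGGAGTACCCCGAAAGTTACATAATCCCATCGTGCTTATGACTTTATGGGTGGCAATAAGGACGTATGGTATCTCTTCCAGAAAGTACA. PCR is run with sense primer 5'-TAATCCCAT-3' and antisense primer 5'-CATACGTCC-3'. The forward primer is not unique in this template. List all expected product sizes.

160 bp, 47 bp

The forward primer TAATCCCAT matches the top strand at positions 13–21, 126–134.
The reverse primer's reverse complement is GGACGTATG, matching at positions 164–172.
Each forward site pairs with the reverse site to give a product ending at position 172: sizes 160, 47 bp.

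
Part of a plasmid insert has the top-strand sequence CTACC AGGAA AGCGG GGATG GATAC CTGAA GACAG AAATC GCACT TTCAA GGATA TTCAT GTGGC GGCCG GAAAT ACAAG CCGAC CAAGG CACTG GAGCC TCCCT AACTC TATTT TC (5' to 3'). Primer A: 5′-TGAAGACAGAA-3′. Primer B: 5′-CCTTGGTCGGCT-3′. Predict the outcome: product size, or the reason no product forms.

Primer A (TGAAGACAGAA) matches the top strand at positions 27–37; it acts as a forward primer.
Primer B's reverse complement is AGCCGACCAAGG, matching the top strand at positions 79–90; it acts as a reverse primer.
The 3' ends face each other across positions 27–90, giving a 64 bp product.

Yes — a 64 bp product.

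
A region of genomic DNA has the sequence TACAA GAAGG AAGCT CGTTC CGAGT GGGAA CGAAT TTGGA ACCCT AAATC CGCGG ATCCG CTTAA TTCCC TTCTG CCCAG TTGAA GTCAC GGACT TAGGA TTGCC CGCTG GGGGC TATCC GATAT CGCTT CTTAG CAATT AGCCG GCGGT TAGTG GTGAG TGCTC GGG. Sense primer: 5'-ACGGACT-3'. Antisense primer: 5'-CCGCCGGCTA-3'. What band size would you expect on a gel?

The forward primer matches the template at positions 89–95.
Taking the reverse complement of CCGCCGGCTA gives TAGCCGGCGG, found at positions 140–149 on the template; the primer anneals here to the top strand with its 3' end pointing upstream.
The product runs from position 89 to position 149, so its length is 149 − 89 + 1 = 61 bp.

61 bp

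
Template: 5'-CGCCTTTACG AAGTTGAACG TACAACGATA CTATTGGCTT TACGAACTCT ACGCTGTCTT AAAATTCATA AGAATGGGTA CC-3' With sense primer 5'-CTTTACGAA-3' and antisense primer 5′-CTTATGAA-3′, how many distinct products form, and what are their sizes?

The forward primer CTTTACGAA matches the top strand at positions 4–12, 38–46.
The reverse primer's reverse complement is TTCATAAG, matching at positions 65–72.
Each forward site pairs with the reverse site to give a product ending at position 72: sizes 69, 35 bp.

Two products: 69 bp, 35 bp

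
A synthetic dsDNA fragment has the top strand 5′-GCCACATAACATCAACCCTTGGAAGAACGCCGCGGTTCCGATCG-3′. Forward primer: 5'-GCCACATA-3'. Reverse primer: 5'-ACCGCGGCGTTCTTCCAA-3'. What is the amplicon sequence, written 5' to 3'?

Scanning the template, GCCACATA occurs at positions 1–8; this primer anneals to the bottom strand there with its 3' end pointing downstream.
Taking the reverse complement of ACCGCGGCGTTCTTCCAA gives TTGGAAGAACGCCGCGGT, found at positions 19–36 on the template; the primer anneals here to the top strand with its 3' end pointing upstream.
The product is the template from position 1 through 36 (36 bp).

5'-GCCACATAACATCAACCCTTGGAAGAACGCCGCGGT-3'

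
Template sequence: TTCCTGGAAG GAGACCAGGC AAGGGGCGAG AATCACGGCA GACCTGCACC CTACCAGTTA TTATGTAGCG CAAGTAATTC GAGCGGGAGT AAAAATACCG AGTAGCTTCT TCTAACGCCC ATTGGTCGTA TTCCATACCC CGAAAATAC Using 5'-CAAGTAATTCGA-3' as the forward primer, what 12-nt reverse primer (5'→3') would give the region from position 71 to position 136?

The product's 3' end on the top strand is position 136.
The reverse primer anneals to the top strand over positions 125–136, i.e. to GTCGTATTCCAT.
Its sequence written 5'→3' is the reverse complement: ATGGAATACGAC.

5'-ATGGAATACGAC-3'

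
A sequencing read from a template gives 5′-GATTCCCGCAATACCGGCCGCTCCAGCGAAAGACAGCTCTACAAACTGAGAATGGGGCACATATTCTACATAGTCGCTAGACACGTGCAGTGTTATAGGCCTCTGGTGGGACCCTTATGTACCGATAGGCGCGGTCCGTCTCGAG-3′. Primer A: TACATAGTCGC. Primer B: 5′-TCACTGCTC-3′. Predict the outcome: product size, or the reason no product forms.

No product — primer B has no binding site in the template.

Primer B (TCACTGCTC) does not match the top strand, and its reverse complement GAGCAGTGA does not match either.
With no annealing site for primer B, no amplification occurs.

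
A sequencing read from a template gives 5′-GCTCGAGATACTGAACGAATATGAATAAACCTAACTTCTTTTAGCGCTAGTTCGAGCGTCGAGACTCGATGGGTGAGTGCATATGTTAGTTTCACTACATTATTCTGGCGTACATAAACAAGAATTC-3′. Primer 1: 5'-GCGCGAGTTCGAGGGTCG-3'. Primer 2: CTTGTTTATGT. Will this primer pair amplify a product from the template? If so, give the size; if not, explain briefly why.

No product — primer 1 has no binding site in the template.

Primer 1 (GCGCGAGTTCGAGGGTCG) does not match the top strand, and its reverse complement CGACCCTCGAACTCGCGC does not match either.
With no annealing site for primer 1, no amplification occurs.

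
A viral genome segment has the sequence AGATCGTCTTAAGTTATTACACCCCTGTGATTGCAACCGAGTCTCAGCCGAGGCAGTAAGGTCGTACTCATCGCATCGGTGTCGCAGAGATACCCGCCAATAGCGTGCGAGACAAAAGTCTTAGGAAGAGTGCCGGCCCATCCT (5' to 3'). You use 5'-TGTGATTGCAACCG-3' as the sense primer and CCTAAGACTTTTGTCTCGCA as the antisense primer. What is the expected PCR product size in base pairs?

100 bp

The forward primer matches the template at positions 26–39.
The reverse primer's reverse complement is TGCGAGACAAAAGTCTTAGG, which matches the template at positions 106–125.
The product runs from position 26 to position 125, so its length is 125 − 26 + 1 = 100 bp.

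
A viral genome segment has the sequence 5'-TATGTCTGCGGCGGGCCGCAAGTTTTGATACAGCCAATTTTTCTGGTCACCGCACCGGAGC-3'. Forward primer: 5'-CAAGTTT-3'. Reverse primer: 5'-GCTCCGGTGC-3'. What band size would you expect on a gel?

43 bp

Forward primer CAAGTTT is found on the top strand at positions 19–25.
Reverse complement of the reverse primer: GCACCGGAGC. This occurs on the top strand at positions 52–61.
The product runs from position 19 to position 61, so its length is 61 − 19 + 1 = 43 bp.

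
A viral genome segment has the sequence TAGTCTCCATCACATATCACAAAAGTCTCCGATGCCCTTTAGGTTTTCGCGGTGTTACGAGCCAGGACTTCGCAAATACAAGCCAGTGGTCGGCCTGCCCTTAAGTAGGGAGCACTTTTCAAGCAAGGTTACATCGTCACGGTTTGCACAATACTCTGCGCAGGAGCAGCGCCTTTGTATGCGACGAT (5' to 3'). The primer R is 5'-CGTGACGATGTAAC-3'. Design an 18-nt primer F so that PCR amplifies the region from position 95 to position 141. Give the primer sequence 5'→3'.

5'-CTGCCCTTAAGTAGGGAG-3'

The reverse primer's reverse complement GTTACATCGTCACG matches the template at positions 128–141; the product starts at position 95.
The forward primer is identical to the top strand over positions 95–112: CTGCCCTTAAGTAGGGAG.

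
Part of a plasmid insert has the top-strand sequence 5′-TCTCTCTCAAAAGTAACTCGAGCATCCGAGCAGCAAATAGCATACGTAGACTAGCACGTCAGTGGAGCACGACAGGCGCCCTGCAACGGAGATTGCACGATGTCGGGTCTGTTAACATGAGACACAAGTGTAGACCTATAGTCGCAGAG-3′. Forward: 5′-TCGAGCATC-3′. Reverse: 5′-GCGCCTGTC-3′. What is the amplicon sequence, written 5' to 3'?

5'-TCGAGCATCCGAGCAGCAAATAGCATACGTAGACTAGCACGTCAGTGGAGCACGACAGGCGC-3'

Scanning the template, TCGAGCATC occurs at positions 18–26; this primer anneals to the bottom strand there with its 3' end pointing downstream.
Reverse complement of the reverse primer: GACAGGCGC. This occurs on the top strand at positions 71–79.
The product is the template from position 18 through 79 (62 bp).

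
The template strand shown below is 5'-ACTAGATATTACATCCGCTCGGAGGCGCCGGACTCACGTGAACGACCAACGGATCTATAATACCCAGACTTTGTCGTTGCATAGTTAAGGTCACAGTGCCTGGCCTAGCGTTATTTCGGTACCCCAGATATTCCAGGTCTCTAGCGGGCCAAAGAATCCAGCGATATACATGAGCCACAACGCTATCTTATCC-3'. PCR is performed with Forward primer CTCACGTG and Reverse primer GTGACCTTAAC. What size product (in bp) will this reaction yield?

62 bp

Forward primer CTCACGTG is found on the top strand at positions 33–40.
Reverse complement of the reverse primer: GTTAAGGTCAC. This occurs on the top strand at positions 84–94.
Amplicon spans positions 33–94: 62 bp.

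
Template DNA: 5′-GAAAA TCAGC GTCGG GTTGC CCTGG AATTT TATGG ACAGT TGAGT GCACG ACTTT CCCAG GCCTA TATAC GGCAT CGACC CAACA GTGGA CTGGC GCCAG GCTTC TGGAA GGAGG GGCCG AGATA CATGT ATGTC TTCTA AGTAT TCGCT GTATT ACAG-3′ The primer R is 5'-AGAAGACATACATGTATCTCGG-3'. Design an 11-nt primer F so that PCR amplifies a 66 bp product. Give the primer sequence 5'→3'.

The reverse primer's reverse complement CCGAGATACATGTATGTCTTCT matches the template at positions 118–139, so the product ends at position 139.
A 66 bp product then starts at position 139 − 66 + 1 = 74.
The forward primer is identical to the top strand there: ATCGACCCAAC.

5'-ATCGACCCAAC-3'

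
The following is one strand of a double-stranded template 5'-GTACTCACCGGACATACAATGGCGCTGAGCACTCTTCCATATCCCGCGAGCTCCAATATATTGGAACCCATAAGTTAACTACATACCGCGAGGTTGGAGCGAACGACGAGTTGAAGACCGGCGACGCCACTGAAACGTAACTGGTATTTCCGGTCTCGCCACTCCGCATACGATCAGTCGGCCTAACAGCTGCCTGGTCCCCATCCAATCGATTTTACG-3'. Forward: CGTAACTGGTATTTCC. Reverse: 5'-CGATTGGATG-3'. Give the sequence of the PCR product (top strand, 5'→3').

The forward primer matches the template at positions 136–151.
Reverse complement of the reverse primer: CATCCAATCG. This occurs on the top strand at positions 202–211.
The product is the template from position 136 through 211 (76 bp).

5'-CGTAACTGGTATTTCCGGTCTCGCCACTCCGCATACGATCAGTCGGCCTAACAGCTGCCTGGTCCCCATCCAATCG-3'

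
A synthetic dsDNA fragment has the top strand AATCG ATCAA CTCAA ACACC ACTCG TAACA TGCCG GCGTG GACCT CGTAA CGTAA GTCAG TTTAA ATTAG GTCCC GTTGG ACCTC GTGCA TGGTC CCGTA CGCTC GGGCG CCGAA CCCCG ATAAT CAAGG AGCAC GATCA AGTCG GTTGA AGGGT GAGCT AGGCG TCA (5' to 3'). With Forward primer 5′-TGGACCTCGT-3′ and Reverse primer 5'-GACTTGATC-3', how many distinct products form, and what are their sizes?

The forward primer TGGACCTCGT matches the top strand at positions 39–48, 78–87.
The reverse primer's reverse complement is GATCAAGTC, matching at positions 136–144.
Each forward site pairs with the reverse site to give a product ending at position 144: sizes 106, 67 bp.

Two products: 106 bp, 67 bp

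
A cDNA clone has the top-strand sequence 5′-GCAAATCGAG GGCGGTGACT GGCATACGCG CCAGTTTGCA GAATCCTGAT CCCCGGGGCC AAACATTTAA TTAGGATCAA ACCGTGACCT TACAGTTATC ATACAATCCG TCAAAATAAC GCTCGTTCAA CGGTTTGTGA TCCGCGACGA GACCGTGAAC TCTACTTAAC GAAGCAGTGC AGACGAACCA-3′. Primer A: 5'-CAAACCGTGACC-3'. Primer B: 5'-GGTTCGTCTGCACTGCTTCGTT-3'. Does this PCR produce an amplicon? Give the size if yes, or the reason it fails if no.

Primer A (CAAACCGTGACC) matches the top strand at positions 78–89; it acts as a forward primer.
Primer B's reverse complement is AACGAAGCAGTGCAGACGAACC, matching the top strand at positions 168–189; it acts as a reverse primer.
The 3' ends face each other across positions 78–189, giving a 112 bp product.

Yes — a 112 bp product.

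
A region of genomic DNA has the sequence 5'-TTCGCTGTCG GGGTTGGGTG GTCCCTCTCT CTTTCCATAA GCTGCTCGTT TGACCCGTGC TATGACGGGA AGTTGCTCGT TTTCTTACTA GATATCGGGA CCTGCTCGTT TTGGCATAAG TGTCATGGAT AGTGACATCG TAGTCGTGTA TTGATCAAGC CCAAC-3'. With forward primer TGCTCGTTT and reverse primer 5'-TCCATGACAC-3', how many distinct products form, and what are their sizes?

The forward primer TGCTCGTTT matches the top strand at positions 43–51, 74–82, 103–111.
The reverse primer's reverse complement is GTGTCATGGA, matching at positions 120–129.
Each forward site pairs with the reverse site to give a product ending at position 129: sizes 87, 56, 27 bp.

Three products: 87 bp, 56 bp, 27 bp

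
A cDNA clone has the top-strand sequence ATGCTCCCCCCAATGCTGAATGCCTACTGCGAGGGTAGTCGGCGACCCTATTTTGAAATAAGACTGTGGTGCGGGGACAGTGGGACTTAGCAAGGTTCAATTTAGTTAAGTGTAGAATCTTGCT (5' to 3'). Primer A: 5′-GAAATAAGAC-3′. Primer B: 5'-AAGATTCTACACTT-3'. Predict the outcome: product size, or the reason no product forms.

Yes — a 67 bp product.

Primer A (GAAATAAGAC) matches the top strand at positions 55–64; it acts as a forward primer.
Primer B's reverse complement is AAGTGTAGAATCTT, matching the top strand at positions 108–121; it acts as a reverse primer.
The 3' ends face each other across positions 55–121, giving a 67 bp product.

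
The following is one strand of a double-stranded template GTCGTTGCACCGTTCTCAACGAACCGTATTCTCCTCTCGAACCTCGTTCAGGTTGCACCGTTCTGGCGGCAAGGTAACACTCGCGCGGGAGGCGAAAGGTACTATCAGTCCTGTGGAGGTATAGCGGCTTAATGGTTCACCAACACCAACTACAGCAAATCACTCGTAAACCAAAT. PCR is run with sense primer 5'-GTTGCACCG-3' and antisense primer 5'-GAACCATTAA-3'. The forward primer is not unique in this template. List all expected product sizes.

135 bp, 87 bp

The forward primer GTTGCACCG matches the top strand at positions 4–12, 52–60.
The reverse primer's reverse complement is TTAATGGTTC, matching at positions 129–138.
Each forward site pairs with the reverse site to give a product ending at position 138: sizes 135, 87 bp.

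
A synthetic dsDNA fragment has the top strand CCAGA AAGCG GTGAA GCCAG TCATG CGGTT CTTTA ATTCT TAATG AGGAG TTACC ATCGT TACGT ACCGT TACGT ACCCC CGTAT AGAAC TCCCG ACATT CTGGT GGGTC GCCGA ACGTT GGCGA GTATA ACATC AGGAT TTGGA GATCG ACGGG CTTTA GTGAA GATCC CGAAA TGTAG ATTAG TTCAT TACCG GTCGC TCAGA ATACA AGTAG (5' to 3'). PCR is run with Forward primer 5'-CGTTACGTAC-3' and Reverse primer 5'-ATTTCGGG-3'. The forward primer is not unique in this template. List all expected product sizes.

119 bp, 109 bp

The forward primer CGTTACGTAC matches the top strand at positions 58–67, 68–77.
The reverse primer's reverse complement is CCCGAAAT, matching at positions 169–176.
Each forward site pairs with the reverse site to give a product ending at position 176: sizes 119, 109 bp.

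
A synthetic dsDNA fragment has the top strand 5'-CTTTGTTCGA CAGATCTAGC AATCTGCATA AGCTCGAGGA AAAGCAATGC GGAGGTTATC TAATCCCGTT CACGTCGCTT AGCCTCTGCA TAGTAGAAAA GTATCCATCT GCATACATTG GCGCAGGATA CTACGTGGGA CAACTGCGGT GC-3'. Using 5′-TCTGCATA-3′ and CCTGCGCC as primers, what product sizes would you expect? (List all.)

105 bp, 43 bp, 20 bp

The forward primer TCTGCATA matches the top strand at positions 23–30, 85–92, 108–115.
The reverse primer's reverse complement is GGCGCAGG, matching at positions 120–127.
Each forward site pairs with the reverse site to give a product ending at position 127: sizes 105, 43, 20 bp.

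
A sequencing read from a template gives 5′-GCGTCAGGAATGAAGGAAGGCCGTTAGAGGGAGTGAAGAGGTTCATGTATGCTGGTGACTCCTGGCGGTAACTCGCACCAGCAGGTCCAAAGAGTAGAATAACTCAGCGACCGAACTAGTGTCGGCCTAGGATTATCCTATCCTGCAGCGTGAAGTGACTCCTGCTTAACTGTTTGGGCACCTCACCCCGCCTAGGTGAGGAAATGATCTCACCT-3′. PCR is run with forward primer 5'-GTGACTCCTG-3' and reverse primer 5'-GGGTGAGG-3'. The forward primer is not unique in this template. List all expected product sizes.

134 bp, 34 bp

The forward primer GTGACTCCTG matches the top strand at positions 55–64, 155–164.
The reverse primer's reverse complement is CCTCACCC, matching at positions 181–188.
Each forward site pairs with the reverse site to give a product ending at position 188: sizes 134, 34 bp.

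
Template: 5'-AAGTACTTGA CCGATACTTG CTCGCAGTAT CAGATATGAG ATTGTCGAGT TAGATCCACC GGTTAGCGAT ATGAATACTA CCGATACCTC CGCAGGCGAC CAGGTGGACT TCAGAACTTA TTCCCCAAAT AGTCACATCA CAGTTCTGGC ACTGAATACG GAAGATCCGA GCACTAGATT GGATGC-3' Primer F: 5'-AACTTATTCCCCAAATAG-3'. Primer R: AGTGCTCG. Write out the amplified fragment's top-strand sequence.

5'-AACTTATTCCCCAAATAGTCACATCACAGTTCTGGCACTGAATACGGAAGATCCGAGCACT-3'

The forward primer matches the template at positions 115–132.
Reverse complement of the reverse primer: CGAGCACT. This occurs on the top strand at positions 168–175.
The product is the template from position 115 through 175 (61 bp).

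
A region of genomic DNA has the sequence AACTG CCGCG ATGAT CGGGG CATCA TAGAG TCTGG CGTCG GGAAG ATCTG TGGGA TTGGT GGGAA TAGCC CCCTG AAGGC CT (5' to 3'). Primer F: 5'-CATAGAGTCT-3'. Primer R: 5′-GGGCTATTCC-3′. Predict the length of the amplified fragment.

48 bp

Forward primer CATAGAGTCT is found on the top strand at positions 24–33.
Taking the reverse complement of GGGCTATTCC gives GGAATAGCCC, found at positions 62–71 on the template; the primer anneals here to the top strand with its 3' end pointing upstream.
The product runs from position 24 to position 71, so its length is 71 − 24 + 1 = 48 bp.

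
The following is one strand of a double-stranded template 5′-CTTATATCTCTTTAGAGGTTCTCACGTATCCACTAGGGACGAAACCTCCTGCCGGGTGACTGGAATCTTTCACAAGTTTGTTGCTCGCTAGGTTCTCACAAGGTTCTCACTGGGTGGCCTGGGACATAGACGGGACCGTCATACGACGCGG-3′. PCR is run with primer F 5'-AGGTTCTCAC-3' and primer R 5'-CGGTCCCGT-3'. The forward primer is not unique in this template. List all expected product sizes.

123 bp, 49 bp, 38 bp

The forward primer AGGTTCTCAC matches the top strand at positions 16–25, 90–99, 101–110.
The reverse primer's reverse complement is ACGGGACCG, matching at positions 130–138.
Each forward site pairs with the reverse site to give a product ending at position 138: sizes 123, 49, 38 bp.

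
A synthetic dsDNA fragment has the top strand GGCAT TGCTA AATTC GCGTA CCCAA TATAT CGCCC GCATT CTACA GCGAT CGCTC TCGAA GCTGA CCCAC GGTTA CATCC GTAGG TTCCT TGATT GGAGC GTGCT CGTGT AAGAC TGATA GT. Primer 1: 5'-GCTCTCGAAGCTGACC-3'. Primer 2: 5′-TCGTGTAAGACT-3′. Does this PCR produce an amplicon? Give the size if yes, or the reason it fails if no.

No product — both primers anneal to the same strand and extend in the same direction.

Primer 1 (GCTCTCGAAGCTGACC) matches the top strand at positions 52–67 (3' end points downstream).
Primer 2 (TCGTGTAAGACT) also matches the top strand directly, at positions 105–116 — its reverse complement AGTCTTACACGA is not present.
Both primers anneal to the bottom strand with 3' ends pointing the same way, so neither can prime synthesis back toward the other.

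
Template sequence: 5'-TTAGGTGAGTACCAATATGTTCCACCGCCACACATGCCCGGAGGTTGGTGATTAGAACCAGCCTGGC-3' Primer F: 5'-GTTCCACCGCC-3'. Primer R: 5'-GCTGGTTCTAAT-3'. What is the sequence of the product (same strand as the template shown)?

5'-GTTCCACCGCCACACATGCCCGGAGGTTGGTGATTAGAACCAGC-3'

Scanning the template, GTTCCACCGCC occurs at positions 19–29; this primer anneals to the bottom strand there with its 3' end pointing downstream.
The reverse primer's reverse complement is ATTAGAACCAGC, which matches the template at positions 51–62.
The product is the template from position 19 through 62 (44 bp).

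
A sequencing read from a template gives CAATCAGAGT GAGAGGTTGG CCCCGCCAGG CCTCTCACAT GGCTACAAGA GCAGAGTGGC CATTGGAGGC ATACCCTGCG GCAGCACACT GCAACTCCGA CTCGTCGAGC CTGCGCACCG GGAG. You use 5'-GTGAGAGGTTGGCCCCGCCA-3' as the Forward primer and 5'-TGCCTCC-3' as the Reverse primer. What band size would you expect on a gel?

63 bp

Forward primer GTGAGAGGTTGGCCCCGCCA is found on the top strand at positions 9–28.
Taking the reverse complement of TGCCTCC gives GGAGGCA, found at positions 65–71 on the template; the primer anneals here to the top strand with its 3' end pointing upstream.
Amplicon spans positions 9–71: 63 bp.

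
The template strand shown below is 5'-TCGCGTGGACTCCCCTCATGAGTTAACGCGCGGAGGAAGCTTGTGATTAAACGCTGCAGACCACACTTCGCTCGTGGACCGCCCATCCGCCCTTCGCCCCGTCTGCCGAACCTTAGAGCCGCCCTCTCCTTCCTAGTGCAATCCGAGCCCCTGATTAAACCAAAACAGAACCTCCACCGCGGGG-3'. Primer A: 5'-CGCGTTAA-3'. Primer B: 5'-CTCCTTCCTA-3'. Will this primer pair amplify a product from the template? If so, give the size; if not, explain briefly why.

No product — the primers' 3' ends point away from each other.

Primer A (CGCGTTAA) has reverse complement TTAACGCG, which matches the top strand at positions 23–30; primer A anneals to the top strand there with its 3' end pointing upstream toward position 23.
Primer B (CTCCTTCCTA) matches the top strand directly at positions 126–135; it anneals to the bottom strand with its 3' end pointing downstream toward position 135.
The 3' ends diverge (primer A extends toward position 1, primer B toward position 184), so the primers never converge on a shared product.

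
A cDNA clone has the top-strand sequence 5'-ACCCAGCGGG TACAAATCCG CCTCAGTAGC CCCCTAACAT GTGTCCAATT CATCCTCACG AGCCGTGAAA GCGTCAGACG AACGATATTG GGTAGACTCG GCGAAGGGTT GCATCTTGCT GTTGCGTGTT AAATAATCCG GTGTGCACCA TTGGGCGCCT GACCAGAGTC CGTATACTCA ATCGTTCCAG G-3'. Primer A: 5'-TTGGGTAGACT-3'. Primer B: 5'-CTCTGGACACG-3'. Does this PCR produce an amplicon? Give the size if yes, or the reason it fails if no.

No product — primer B has no binding site in the template.

Primer B (CTCTGGACACG) does not match the top strand, and its reverse complement CGTGTCCAGAG does not match either.
With no annealing site for primer B, no amplification occurs.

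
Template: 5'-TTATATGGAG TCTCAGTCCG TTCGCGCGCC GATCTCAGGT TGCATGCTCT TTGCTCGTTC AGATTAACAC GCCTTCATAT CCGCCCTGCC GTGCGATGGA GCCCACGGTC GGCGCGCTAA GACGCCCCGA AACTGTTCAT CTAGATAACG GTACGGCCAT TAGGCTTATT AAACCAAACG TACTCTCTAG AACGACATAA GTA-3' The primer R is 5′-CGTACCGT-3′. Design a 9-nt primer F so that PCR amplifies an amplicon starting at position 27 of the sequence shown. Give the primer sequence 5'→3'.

5'-CGCCGATCT-3'

The reverse primer's reverse complement ACGGTACG matches the template at positions 148–155; the product starts at position 27.
The forward primer is identical to the top strand over positions 27–35: CGCCGATCT.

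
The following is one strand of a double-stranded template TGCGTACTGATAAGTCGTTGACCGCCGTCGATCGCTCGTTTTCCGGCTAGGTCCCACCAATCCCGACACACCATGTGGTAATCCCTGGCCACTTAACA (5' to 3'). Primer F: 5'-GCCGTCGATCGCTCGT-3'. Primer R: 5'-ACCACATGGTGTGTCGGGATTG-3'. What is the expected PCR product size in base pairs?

The forward primer matches the template at positions 24–39.
Reverse complement of the reverse primer: CAATCCCGACACACCATGTGGT. This occurs on the top strand at positions 58–79.
Product length = (reverse-primer end) − (forward-primer start) + 1 = 79 − 24 + 1 = 56 bp.

56 bp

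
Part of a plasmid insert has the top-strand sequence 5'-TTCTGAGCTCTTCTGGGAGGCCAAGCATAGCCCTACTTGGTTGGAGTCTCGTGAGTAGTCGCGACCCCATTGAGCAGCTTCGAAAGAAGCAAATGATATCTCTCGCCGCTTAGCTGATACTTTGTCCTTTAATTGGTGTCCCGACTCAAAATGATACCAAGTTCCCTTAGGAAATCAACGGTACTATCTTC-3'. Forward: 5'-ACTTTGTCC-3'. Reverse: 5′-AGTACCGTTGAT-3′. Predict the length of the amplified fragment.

67 bp

Forward primer ACTTTGTCC is found on the top strand at positions 119–127.
Reverse complement of the reverse primer: ATCAACGGTACT. This occurs on the top strand at positions 174–185.
The product runs from position 119 to position 185, so its length is 185 − 119 + 1 = 67 bp.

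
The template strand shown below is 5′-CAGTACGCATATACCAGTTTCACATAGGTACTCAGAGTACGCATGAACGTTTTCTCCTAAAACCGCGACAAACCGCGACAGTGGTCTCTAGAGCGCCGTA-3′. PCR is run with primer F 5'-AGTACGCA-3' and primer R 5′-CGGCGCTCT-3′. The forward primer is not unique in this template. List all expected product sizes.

97 bp, 63 bp

The forward primer AGTACGCA matches the top strand at positions 2–9, 36–43.
The reverse primer's reverse complement is AGAGCGCCG, matching at positions 90–98.
Each forward site pairs with the reverse site to give a product ending at position 98: sizes 97, 63 bp.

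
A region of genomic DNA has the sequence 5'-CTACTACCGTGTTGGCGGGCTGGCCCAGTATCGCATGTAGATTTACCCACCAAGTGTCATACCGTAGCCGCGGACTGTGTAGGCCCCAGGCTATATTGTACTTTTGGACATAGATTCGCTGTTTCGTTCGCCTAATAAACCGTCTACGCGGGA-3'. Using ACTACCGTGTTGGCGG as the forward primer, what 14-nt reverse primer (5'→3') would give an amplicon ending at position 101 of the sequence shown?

5'-GTACAATATAGCCT-3'

The forward primer binds at positions 3–18; the product's 3' end on the top strand is position 101.
The reverse primer anneals to the top strand over positions 88–101, i.e. to AGGCTATATTGTAC.
Its sequence written 5'→3' is the reverse complement: GTACAATATAGCCT.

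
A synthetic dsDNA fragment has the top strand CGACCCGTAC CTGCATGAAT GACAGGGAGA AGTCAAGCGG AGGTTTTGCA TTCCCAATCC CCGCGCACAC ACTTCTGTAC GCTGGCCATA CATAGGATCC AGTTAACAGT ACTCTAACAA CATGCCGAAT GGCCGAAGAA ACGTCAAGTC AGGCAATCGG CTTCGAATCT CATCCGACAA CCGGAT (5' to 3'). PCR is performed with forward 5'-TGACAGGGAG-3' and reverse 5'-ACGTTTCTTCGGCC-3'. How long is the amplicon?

Forward primer TGACAGGGAG is found on the top strand at positions 20–29.
The reverse primer's reverse complement is GGCCGAAGAAACGT, which matches the template at positions 131–144.
The product runs from position 20 to position 144, so its length is 144 − 20 + 1 = 125 bp.

125 bp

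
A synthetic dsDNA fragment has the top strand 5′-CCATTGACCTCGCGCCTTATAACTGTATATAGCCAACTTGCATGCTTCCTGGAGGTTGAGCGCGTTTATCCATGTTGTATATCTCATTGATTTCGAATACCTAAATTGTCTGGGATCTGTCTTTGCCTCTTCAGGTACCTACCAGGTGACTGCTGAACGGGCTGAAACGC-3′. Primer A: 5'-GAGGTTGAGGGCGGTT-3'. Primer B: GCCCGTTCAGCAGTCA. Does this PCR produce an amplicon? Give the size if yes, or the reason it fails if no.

Primer A (GAGGTTGAGGGCGGTT) does not match the top strand, and its reverse complement AACCGCCCTCAACCTC does not match either.
With no annealing site for primer A, no amplification occurs.

No product — primer A has no binding site in the template.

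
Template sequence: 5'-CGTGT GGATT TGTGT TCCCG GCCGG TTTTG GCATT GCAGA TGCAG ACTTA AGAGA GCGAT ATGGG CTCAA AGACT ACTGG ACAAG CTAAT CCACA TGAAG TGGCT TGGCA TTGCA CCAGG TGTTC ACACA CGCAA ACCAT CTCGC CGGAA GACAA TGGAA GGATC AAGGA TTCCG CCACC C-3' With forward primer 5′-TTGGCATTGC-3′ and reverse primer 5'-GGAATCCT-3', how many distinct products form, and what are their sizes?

The forward primer TTGGCATTGC matches the top strand at positions 28–37, 105–114.
The reverse primer's reverse complement is AGGATTCC, matching at positions 167–174.
Each forward site pairs with the reverse site to give a product ending at position 174: sizes 147, 70 bp.

Two products: 147 bp, 70 bp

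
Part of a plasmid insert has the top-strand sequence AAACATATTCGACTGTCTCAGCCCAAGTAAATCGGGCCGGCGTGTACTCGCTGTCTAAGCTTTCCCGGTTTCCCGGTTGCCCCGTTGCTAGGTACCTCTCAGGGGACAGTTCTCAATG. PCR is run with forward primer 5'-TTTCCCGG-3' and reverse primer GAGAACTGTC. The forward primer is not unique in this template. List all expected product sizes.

The forward primer TTTCCCGG matches the top strand at positions 61–68, 69–76.
The reverse primer's reverse complement is GACAGTTCTC, matching at positions 105–114.
Each forward site pairs with the reverse site to give a product ending at position 114: sizes 54, 46 bp.

54 bp, 46 bp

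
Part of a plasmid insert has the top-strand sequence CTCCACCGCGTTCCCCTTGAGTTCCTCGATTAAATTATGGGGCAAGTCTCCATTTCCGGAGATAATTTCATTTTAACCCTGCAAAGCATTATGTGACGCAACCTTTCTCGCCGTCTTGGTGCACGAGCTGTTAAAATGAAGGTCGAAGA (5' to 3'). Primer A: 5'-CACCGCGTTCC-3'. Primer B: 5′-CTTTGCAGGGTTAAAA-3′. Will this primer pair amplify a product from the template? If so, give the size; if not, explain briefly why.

Primer A (CACCGCGTTCC) matches the top strand at positions 4–14; it acts as a forward primer.
Primer B's reverse complement is TTTTAACCCTGCAAAG, matching the top strand at positions 71–86; it acts as a reverse primer.
The 3' ends face each other across positions 4–86, giving an 83 bp product.

Yes — an 83 bp product.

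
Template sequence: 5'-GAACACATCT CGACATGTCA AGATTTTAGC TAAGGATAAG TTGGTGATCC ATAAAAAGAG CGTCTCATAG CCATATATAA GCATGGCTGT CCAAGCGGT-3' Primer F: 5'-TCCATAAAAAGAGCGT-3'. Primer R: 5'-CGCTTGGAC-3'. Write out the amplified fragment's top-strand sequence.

Forward primer TCCATAAAAAGAGCGT is found on the top strand at positions 48–63.
Reverse complement of the reverse primer: GTCCAAGCG. This occurs on the top strand at positions 89–97.
The product is the template from position 48 through 97 (50 bp).

5'-TCCATAAAAAGAGCGTCTCATAGCCATATATAAGCATGGCTGTCCAAGCG-3'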